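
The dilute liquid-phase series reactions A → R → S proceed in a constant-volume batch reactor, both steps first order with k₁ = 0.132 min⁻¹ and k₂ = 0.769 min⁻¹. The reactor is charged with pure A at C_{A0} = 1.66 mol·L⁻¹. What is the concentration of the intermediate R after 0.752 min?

For first-order series with pure A initially, C_R(t) = k₁C_{A0}/(k₂−k₁)·(e^(−k₁t) − e^(−k₂t)).
e^(−k₁t) = e^(−0.132×0.752) = e^(−0.09926) = 0.9055; e^(−k₂t) = e^(−0.5783) = 0.5609.
C_R = 0.132×1.66/(0.769−0.132) × (0.9055−0.5609) = 0.3440×0.3446 = 0.1186 mol·L⁻¹.

0.119 mol·L⁻¹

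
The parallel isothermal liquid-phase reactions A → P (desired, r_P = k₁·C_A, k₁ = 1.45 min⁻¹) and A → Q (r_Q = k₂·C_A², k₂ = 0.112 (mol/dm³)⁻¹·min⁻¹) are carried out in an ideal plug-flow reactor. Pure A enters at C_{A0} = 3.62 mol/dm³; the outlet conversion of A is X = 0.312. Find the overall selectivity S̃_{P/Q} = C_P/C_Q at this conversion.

4.25

C_A = C_{A0}(1−X) = 2.491 mol/dm³.
Along a PFR/batch, dC_P/dC_A = −r_P/(r_P+r_Q) = −k₁/(k₁+k₂·C_A).
Integrating from C_{A0} to C_A: C_P = (1.45/0.112)·ln[(1.45+0.112·3.62)/(1.45+0.112·2.49)] = 12.95·ln(1.855/1.729) = 0.9142 mol/dm³.
C_Q = (C_{A0}−C_A)−C_P = 0.2153 mol/dm³; S̃_{P/Q} = 0.9142/0.2153 = 4.25.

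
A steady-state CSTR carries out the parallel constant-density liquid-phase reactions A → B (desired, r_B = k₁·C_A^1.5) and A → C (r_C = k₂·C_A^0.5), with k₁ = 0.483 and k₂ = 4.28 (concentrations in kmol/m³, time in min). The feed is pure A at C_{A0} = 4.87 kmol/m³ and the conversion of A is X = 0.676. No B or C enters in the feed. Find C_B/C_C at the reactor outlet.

Exit C_A = C_{A0}(1−X) = 4.87×0.324 = 1.578 kmol/m³.
A CSTR operates uniformly at the exit composition, giving r_B = 0.9573 and r_C = 5.376 (each k·C_A^n at C_A = 1.578).
Overall selectivity = C_B/C_C = r_Bτ/(r_Cτ) = r_B/r_C = 0.178.

0.178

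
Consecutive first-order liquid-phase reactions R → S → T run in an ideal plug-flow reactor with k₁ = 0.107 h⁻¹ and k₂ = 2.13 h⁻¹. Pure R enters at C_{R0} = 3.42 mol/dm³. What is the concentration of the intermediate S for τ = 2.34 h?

Solving the coupled first-order balances gives C_S(τ) = [k₁/(k₂−k₁)]·C_{R0}·(e^(−k₁τ) − e^(−k₂τ)).
e^(−k₁τ) = e^(−0.107×2.34) = e^(−0.2504) = 0.7785; e^(−k₂τ) = e^(−4.984) = 0.006845.
C_S = 0.107×3.42/(2.13−0.107) × (0.7785−0.006845) = 0.1809×0.7717 = 0.1396 mol/dm³.

0.140 mol/dm³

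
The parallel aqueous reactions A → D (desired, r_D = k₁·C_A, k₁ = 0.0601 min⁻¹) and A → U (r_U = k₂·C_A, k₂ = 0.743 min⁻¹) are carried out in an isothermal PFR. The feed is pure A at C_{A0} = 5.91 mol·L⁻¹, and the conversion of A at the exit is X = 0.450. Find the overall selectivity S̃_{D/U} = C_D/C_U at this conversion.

C_A = C_{A0}(1−X) = 3.251 mol·L⁻¹.
Both paths are first order in A, so the instantaneous fraction to D is constant: dC_D/d(−C_A) = k₁/(k₁+k₂) = 0.07484.
C_D = 0.07484·(C_{A0}−C_A) = 0.07484×2.659 = 0.199 mol·L⁻¹.
C_U = (C_{A0}−C_A)−C_D = 2.460 mol·L⁻¹; S̃_{D/U} = 0.1990/2.460 = 0.0809.

0.0809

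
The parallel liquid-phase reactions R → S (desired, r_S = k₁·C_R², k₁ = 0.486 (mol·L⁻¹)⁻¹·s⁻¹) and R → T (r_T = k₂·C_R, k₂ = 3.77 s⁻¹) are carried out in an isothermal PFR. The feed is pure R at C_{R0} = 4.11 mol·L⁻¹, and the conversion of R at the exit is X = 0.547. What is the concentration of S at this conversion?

0.619 mol·L⁻¹

C_R = C_{R0}(1−X) = 1.862 mol·L⁻¹.
Along a PFR/batch, dC_T/dC_R = −r_T/(r_S+r_T) = −k₂/(k₂+k₁·C_R).
Integrating from C_{R0} to C_R: C_T = (3.77/0.486)·ln[(3.77+0.486·4.11)/(3.77+0.486·1.86)] = 7.757·ln(5.767/4.675) = 1.629 mol·L⁻¹.
Then C_S = (C_{R0}−C_R) − C_T = 2.248 − 1.629 = 0.6189 mol·L⁻¹.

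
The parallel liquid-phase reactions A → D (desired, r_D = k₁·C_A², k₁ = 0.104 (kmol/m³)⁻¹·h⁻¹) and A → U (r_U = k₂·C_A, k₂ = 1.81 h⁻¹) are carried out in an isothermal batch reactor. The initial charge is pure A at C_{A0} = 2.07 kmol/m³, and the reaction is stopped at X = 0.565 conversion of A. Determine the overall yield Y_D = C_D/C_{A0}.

C_A = C_{A0}(1−X) = 0.9005 kmol/m³.
Along a PFR/batch, dC_U/dC_A = −r_U/(r_D+r_U) = −k₂/(k₂+k₁·C_A).
Integrating from C_{A0} to C_A: C_U = (1.81/0.104)·ln[(1.81+0.104·2.07)/(1.81+0.104·0.900)] = 17.40·ln(2.025/1.904) = 1.078 kmol/m³.
Then C_D = (C_{A0}−C_A) − C_U = 1.170 − 1.078 = 0.09162 kmol/m³.
Y_D = C_D/C_{A0} = 0.09162/2.07 = 0.0443.

0.0443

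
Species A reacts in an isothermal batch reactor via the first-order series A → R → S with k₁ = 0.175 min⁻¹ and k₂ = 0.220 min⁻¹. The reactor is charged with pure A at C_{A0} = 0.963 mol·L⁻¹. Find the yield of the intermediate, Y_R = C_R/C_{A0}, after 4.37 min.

Solving the coupled first-order balances gives C_R(t) = [k₁/(k₂−k₁)]·C_{A0}·(e^(−k₁t) − e^(−k₂t)).
e^(−k₁t) = e^(−0.175×4.37) = e^(−0.7647) = 0.4655; e^(−k₂t) = e^(−0.9614) = 0.3824.
C_R = 0.175×0.963/(0.220−0.175) × (0.4655−0.3824) = 3.745×0.08309 = 0.3112 mol·L⁻¹.
Y_R = C_R/C_{A0} = 0.3112/0.963 = 0.323.

0.323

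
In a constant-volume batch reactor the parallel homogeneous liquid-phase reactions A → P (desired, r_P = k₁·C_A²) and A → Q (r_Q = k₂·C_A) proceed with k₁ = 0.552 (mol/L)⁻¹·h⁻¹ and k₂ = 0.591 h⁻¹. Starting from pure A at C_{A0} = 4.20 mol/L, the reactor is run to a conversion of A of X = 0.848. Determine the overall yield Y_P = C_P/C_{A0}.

C_A = C_{A0}(1−X) = 0.6384 mol/L.
Along a PFR/batch, dC_Q/dC_A = −r_Q/(r_P+r_Q) = −k₂/(k₂+k₁·C_A).
Integrating from C_{A0} to C_A: C_Q = (0.591/0.552)·ln[(0.591+0.552·4.20)/(0.591+0.552·0.638)] = 1.071·ln(2.909/0.9434) = 1.206 mol/L.
Then C_P = (C_{A0}−C_A) − C_Q = 3.562 − 1.206 = 2.356 mol/L.
Y_P = C_P/C_{A0} = 2.356/4.20 = 0.561.

0.561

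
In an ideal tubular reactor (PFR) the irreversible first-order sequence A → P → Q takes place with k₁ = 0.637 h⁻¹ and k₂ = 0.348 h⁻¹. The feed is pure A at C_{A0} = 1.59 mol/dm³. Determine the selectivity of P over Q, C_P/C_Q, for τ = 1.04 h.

4.63

For first-order series with pure A initially, C_P(τ) = k₁C_{A0}/(k₂−k₁)·(e^(−k₁τ) − e^(−k₂τ)).
e^(−k₁τ) = e^(−0.637×1.04) = e^(−0.6625) = 0.5156; e^(−k₂τ) = e^(−0.3619) = 0.6963.
C_P = 0.637×1.59/(0.348−0.637) × (0.5156−0.6963) = (-3.505)×(-0.1808) = 0.6335 mol/dm³.
C_A = C_{A0}e^(−k₁τ) = 0.8198 mol/dm³, so C_Q = C_{A0}−C_A−C_P = 0.1367 mol/dm³; C_P/C_Q = 4.63.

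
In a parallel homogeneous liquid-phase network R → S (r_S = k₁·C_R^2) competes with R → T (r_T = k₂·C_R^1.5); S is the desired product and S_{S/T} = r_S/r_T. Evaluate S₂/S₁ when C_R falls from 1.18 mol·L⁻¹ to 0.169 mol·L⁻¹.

0.378

S_{S/T} = (k₁/k₂)·C_R^0.5, so S₂/S₁ = (C_{R,2}/C_{R,1})^0.5.
= (0.169/1.18)^0.5 = (0.1432)^0.5 = 0.378.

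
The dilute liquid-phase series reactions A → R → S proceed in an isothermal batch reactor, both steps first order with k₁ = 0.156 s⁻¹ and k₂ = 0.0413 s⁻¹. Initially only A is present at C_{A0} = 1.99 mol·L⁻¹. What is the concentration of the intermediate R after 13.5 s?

For first-order series with pure A initially, C_R(t) = k₁C_{A0}/(k₂−k₁)·(e^(−k₁t) − e^(−k₂t)).
e^(−k₁t) = e^(−0.156×13.5) = e^(−2.106) = 0.1217; e^(−k₂t) = e^(−0.5575) = 0.5726.
C_R = 0.156×1.99/(0.0413−0.156) × (0.1217−0.5726) = (-2.707)×(-0.4509) = 1.220 mol·L⁻¹.

1.22 mol·L⁻¹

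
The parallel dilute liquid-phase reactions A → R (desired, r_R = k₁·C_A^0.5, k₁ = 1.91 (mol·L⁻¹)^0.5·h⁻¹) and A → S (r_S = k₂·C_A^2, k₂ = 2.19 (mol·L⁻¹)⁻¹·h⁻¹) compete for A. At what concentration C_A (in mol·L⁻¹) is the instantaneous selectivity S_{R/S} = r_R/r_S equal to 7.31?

0.242 mol·L⁻¹

S_{R/S} = (k₁/k₂)·C_A^-1.5 ⇒ C_A = (S·k₂/k₁)^(1/(-1.5)).
= (7.31×2.19/1.91)^(-0.6667) = (8.382)^(-0.6667) = 0.242 mol·L⁻¹.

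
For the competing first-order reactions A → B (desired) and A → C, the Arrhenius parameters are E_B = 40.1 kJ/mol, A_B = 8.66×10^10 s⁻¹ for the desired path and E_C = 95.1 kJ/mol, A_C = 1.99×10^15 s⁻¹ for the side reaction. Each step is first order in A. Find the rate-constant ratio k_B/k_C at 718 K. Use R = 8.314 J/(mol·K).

0.437

k_B/k_C = (A_B/A_C)·exp[−(E_B−E_C)/(RT)] = (A_B/A_C)·exp[(E_C−E_B)/(RT)].
(E_C−E_B)/(RT) = (95.1−40.1)×10³/(8.314×718) = 55000/5969 = 9.214.
k_B/k_C = (8.66×10^10/1.99×10^15)·exp(9.214) = 4.352×10^-5 × 10032 = 0.437.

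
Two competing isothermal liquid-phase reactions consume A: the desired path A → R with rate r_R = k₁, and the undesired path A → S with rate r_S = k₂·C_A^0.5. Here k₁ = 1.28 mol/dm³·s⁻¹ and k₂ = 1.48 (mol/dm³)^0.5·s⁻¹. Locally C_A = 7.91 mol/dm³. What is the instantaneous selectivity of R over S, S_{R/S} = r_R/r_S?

S_{R/S} = r_R/r_S = (k₁)/(k₂·C_A^0.5) = (k₁/k₂)·C_A^-0.5.
= (1.28) / (1.48×7.910^0.5) = 1.280/4.162 = 0.308.
The undesired path is higher order in A, so low C_A (CSTR or dilute feed) favours R.

0.308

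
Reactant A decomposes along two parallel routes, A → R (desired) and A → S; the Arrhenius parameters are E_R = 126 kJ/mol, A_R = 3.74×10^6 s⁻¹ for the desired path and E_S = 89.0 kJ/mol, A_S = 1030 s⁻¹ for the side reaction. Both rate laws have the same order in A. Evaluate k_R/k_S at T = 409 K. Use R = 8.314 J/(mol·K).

k_R/k_S = (A_R/A_S)·exp[−(E_R−E_S)/(RT)] = (A_R/A_S)·exp[(E_S−E_R)/(RT)].
(E_S−E_R)/(RT) = (89.0−126)×10³/(8.314×409) = -37000/3400 = -10.88.
k_R/k_S = (3.74×10^6/1030)·exp(-10.88) = 3631 × 1.881×10^-5 = 0.0683.
Since E_R > E_S, raising the temperature improves selectivity toward R.

0.0683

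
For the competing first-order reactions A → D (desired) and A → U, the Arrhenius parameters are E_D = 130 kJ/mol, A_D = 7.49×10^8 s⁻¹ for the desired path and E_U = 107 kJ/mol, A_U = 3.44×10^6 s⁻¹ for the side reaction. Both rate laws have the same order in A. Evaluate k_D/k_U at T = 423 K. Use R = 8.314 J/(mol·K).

With equal orders, S_{D/U} = k_D/k_U = (A_D/A_U)·exp[(E_U−E_D)/(RT)].
(E_U−E_D)/(RT) = (107−130)×10³/(8.314×423) = -23000/3517 = -6.540.
k_D/k_U = (7.49×10^8/3.44×10^6)·exp(-6.540) = 217.7 × 0.001444 = 0.315.
Since E_D > E_U, raising the temperature improves selectivity toward D.

0.315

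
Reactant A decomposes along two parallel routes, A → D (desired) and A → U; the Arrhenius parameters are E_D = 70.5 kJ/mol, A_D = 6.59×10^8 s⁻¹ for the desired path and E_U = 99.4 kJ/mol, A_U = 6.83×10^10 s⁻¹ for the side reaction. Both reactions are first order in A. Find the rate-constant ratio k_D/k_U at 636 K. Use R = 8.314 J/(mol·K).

With equal orders, S_{D/U} = k_D/k_U = (A_D/A_U)·exp[(E_U−E_D)/(RT)].
(E_U−E_D)/(RT) = (99.4−70.5)×10³/(8.314×636) = 28900/5288 = 5.466.
k_D/k_U = (6.59×10^8/6.83×10^10)·exp(5.466) = 0.009649 × 236.4 = 2.28.
Since E_D < E_U, lowering the temperature improves selectivity toward D.

2.28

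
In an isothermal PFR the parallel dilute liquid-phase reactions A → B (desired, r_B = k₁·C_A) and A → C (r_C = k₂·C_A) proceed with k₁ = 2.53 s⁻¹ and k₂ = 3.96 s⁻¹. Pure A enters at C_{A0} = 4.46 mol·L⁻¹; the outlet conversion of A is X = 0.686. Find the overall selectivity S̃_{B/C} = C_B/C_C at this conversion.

0.639

C_A = C_{A0}(1−X) = 1.400 mol·L⁻¹.
Both paths are first order in A, so the instantaneous fraction to B is constant: dC_B/d(−C_A) = k₁/(k₁+k₂) = 0.3898.
C_B = 0.3898·(C_{A0}−C_A) = 0.3898×3.060 = 1.19 mol·L⁻¹.
C_C = (C_{A0}−C_A)−C_B = 1.867 mol·L⁻¹; S̃_{B/C} = 1.193/1.867 = 0.639.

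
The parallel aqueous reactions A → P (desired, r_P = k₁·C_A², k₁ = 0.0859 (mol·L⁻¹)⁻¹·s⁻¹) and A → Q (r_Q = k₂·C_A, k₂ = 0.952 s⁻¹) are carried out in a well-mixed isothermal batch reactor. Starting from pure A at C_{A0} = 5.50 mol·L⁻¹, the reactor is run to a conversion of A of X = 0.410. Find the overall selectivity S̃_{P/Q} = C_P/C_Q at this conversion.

C_A = C_{A0}(1−X) = 3.245 mol·L⁻¹.
Along a PFR/batch, dC_Q/dC_A = −r_Q/(r_P+r_Q) = −k₂/(k₂+k₁·C_A).
Integrating from C_{A0} to C_A: C_Q = (0.952/0.0859)·ln[(0.952+0.0859·5.50)/(0.952+0.0859·3.25)] = 11.08·ln(1.424/1.231) = 1.620 mol·L⁻¹.
Then C_P = (C_{A0}−C_A) − C_Q = 2.255 − 1.620 = 0.6351 mol·L⁻¹.
S̃_{P/Q} = C_P/C_Q = 0.6351/1.620 = 0.392.

0.392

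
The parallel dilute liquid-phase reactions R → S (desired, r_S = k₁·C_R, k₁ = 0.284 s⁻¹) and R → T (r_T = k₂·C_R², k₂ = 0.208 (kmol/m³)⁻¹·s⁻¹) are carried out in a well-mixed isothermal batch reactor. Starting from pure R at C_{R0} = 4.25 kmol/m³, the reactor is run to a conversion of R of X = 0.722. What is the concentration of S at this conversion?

1.08 kmol/m³

C_R = C_{R0}(1−X) = 1.182 kmol/m³.
Along a PFR/batch, dC_S/dC_R = −r_S/(r_S+r_T) = −k₁/(k₁+k₂·C_R).
Integrating from C_{R0} to C_R: C_S = (0.284/0.208)·ln[(0.284+0.208·4.25)/(0.284+0.208·1.18)] = 1.365·ln(1.168/0.5298) = 1.080 kmol/m³.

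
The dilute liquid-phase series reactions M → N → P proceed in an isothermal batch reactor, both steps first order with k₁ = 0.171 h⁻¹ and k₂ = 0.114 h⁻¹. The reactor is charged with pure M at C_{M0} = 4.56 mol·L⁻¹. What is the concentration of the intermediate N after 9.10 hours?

The intermediate concentration in a first-order A→B→C sequence is C_N = k₁C_{M0}(e^(−k₁t) − e^(−k₂t))/(k₂−k₁).
e^(−k₁t) = e^(−0.171×9.10) = e^(−1.556) = 0.2110; e^(−k₂t) = e^(−1.037) = 0.3544.
C_N = 0.171×4.56/(0.114−0.171) × (0.2110−0.3544) = (-13.68)×(-0.1434) = 1.962 mol·L⁻¹.

1.96 mol·L⁻¹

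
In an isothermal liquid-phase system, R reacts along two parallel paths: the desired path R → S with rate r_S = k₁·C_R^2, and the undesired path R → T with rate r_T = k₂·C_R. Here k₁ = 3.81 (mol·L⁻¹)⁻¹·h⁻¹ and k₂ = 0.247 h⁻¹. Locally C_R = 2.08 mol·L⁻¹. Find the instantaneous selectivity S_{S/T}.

32.1

S_{S/T} = r_S/r_T = (k₁·C_R^2)/(k₂·C_R) = (k₁/k₂)·C_R.
= (3.81×2.080^2) / (0.247×2.080) = 16.48/0.5138 = 32.1.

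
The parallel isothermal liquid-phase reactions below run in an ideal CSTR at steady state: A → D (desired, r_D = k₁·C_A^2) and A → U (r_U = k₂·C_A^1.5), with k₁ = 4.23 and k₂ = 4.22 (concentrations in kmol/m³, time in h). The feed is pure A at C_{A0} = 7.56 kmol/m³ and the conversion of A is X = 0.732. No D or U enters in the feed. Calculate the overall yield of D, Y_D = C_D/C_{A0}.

0.430

Exit C_A = C_{A0}(1−X) = 7.56×0.268 = 2.026 kmol/m³.
A CSTR operates uniformly at the exit composition, giving r_D = 17.36 and r_U = 12.17 (each k·C_A^n at C_A = 2.026).
Fraction of consumed A going to D: r_D/(r_D+r_U) = 0.5879.
C_D = 0.5879·C_{A0}·X = 0.5879×7.56×0.732 = 3.25 kmol/m³; Y_D = C_D/C_{A0} = 0.430.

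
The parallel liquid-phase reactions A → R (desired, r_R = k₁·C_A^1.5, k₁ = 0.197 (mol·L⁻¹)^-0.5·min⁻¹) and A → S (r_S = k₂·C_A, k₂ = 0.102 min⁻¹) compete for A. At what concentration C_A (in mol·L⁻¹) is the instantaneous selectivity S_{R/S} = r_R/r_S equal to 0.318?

0.0271 mol·L⁻¹

S_{R/S} = (k₁/k₂)·C_A^0.5 ⇒ C_A = (S·k₂/k₁)^(2).
= (0.318×0.102/0.197)^(2) = (0.1646)^(2) = 0.0271 mol·L⁻¹.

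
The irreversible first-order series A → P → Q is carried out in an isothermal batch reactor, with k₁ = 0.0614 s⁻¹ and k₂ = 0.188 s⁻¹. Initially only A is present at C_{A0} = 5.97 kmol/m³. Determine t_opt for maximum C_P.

Setting dC_P/dt = 0 gives t_opt = ln(k₂/k₁)/(k₂−k₁).
= ln(0.188/0.0614)/(0.188−0.0614) = ln(3.062)/0.1266 = 1.119/0.1266 = 8.84 s.

8.84 s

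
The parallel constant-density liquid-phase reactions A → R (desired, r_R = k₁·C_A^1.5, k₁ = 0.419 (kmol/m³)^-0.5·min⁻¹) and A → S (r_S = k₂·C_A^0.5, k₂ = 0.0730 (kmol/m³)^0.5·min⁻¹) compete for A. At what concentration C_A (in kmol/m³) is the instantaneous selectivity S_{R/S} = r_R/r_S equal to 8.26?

S_{R/S} = (k₁/k₂)·C_A ⇒ C_A = S·k₂/k₁.
= 8.26×0.0730/0.419 = 1.44 kmol/m³.

1.44 kmol/m³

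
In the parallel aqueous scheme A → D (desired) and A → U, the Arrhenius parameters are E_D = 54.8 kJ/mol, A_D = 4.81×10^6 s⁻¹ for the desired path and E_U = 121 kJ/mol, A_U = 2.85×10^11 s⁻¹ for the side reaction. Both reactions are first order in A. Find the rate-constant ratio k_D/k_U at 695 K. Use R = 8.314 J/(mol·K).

1.60

With equal orders, S_{D/U} = k_D/k_U = (A_D/A_U)·exp[(E_U−E_D)/(RT)].
(E_U−E_D)/(RT) = (121−54.8)×10³/(8.314×695) = 66200/5778 = 11.46.
k_D/k_U = (4.81×10^6/2.85×10^11)·exp(11.46) = 1.688×10^-5 × 94542 = 1.60.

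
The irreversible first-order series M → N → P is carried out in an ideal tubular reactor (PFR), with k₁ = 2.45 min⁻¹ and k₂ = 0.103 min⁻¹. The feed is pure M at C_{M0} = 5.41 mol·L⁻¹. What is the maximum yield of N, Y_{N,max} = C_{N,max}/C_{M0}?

0.870

Evaluating C_N at τ_opt = ln(k₂/k₁)/(k₂−k₁) gives C_{N,max}/C_{M0} = (k₁/k₂)^[k₂/(k₂−k₁)].
= (2.45/0.103)^(0.103/(0.103−2.45)) = (23.79)^(-0.04389) = 0.8702.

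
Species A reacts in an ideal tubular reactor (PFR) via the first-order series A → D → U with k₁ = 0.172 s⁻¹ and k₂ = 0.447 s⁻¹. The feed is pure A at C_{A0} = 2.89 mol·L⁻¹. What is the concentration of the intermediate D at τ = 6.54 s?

0.490 mol·L⁻¹

The intermediate concentration in a first-order A→B→C sequence is C_D = k₁C_{A0}(e^(−k₁τ) − e^(−k₂τ))/(k₂−k₁).
e^(−k₁τ) = e^(−0.172×6.54) = e^(−1.125) = 0.3247; e^(−k₂τ) = e^(−2.923) = 0.05375.
C_D = 0.172×2.89/(0.447−0.172) × (0.3247−0.05375) = 1.808×0.2709 = 0.4897 mol·L⁻¹.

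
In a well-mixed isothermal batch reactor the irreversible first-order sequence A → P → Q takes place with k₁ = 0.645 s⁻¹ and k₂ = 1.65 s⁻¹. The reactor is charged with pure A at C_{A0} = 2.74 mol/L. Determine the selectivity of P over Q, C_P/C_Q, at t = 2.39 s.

0.189

Solving the coupled first-order balances gives C_P(t) = [k₁/(k₂−k₁)]·C_{A0}·(e^(−k₁t) − e^(−k₂t)).
e^(−k₁t) = e^(−0.645×2.39) = e^(−1.542) = 0.2140; e^(−k₂t) = e^(−3.943) = 0.01938.
C_P = 0.645×2.74/(1.65−0.645) × (0.2140−0.01938) = 1.759×0.1947 = 0.3423 mol/L.
C_A = C_{A0}e^(−k₁t) = 0.5865 mol/L, so C_Q = C_{A0}−C_A−C_P = 1.811 mol/L; C_P/C_Q = 0.189.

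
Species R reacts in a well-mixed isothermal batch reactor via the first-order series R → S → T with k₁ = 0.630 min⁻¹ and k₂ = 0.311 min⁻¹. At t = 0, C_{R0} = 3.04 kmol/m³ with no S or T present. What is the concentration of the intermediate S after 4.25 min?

Solving the coupled first-order balances gives C_S(t) = [k₁/(k₂−k₁)]·C_{R0}·(e^(−k₁t) − e^(−k₂t)).
e^(−k₁t) = e^(−0.630×4.25) = e^(−2.678) = 0.06873; e^(−k₂t) = e^(−1.322) = 0.2667.
C_S = 0.630×3.04/(0.311−0.630) × (0.06873−0.2667) = (-6.004)×(-0.1979) = 1.188 kmol/m³.

1.19 kmol/m³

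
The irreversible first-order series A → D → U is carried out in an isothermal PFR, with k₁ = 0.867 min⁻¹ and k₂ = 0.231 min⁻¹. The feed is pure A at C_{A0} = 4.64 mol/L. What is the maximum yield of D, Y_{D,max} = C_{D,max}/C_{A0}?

0.619

At the optimum, C_{D,max}/C_{A0} = (k₁/k₂)^[k₂/(k₂−k₁)].
= (0.867/0.231)^(0.231/(0.231−0.867)) = (3.753)^(-0.3632) = 0.6185.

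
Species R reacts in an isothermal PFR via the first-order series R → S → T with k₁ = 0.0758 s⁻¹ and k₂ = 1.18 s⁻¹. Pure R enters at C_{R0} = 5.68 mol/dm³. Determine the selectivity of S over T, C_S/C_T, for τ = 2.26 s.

The intermediate concentration in a first-order A→B→C sequence is C_S = k₁C_{R0}(e^(−k₁τ) − e^(−k₂τ))/(k₂−k₁).
e^(−k₁τ) = e^(−0.0758×2.26) = e^(−0.1713) = 0.8426; e^(−k₂τ) = e^(−2.667) = 0.06947.
C_S = 0.0758×5.68/(1.18−0.0758) × (0.8426−0.06947) = 0.3899×0.7731 = 0.3014 mol/dm³.
C_R = C_{R0}e^(−k₁τ) = 4.786 mol/dm³, so C_T = C_{R0}−C_R−C_S = 0.5928 mol/dm³; C_S/C_T = 0.508.

0.508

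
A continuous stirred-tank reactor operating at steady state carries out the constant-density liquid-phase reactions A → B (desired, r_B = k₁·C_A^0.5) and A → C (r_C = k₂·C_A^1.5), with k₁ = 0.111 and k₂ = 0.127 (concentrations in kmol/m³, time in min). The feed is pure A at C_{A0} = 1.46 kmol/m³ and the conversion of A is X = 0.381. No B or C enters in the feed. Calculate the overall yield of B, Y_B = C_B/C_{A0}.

0.187

Exit C_A = C_{A0}(1−X) = 1.46×0.619 = 0.9037 kmol/m³.
Rates in a CSTR are evaluated at the outlet concentration: r_B = 0.111×0.9037^0.5 = 0.1055, r_C = 0.127×0.9037^1.5 = 0.1091.
Fraction of consumed A going to B: r_B/(r_B+r_C) = 0.4916.
C_B = 0.4916·C_{A0}·X = 0.4916×1.46×0.381 = 0.273 kmol/m³; Y_B = C_B/C_{A0} = 0.187.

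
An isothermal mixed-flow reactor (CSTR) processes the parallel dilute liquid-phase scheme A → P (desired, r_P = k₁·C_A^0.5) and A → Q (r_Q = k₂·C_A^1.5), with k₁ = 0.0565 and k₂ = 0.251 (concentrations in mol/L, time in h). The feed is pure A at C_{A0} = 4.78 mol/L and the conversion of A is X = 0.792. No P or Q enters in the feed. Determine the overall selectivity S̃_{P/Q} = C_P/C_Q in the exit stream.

Exit C_A = C_{A0}(1−X) = 4.78×0.208 = 0.9942 mol/L.
Rates in a CSTR are evaluated at the outlet concentration: r_P = 0.0565×0.9942^0.5 = 0.05634, r_Q = 0.251×0.9942^1.5 = 0.2488.
Overall selectivity = C_P/C_Q = r_Pτ/(r_Qτ) = r_P/r_Q = 0.226.

0.226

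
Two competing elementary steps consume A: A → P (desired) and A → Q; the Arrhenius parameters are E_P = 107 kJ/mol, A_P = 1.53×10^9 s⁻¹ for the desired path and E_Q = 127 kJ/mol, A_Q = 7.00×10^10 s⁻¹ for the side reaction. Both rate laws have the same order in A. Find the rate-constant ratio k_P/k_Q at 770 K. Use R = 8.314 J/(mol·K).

k_P/k_Q = (A_P/A_Q)·exp[−(E_P−E_Q)/(RT)] = (A_P/A_Q)·exp[(E_Q−E_P)/(RT)].
(E_Q−E_P)/(RT) = (127−107)×10³/(8.314×770) = 20000/6402 = 3.124.
k_P/k_Q = (1.53×10^9/7.00×10^10)·exp(3.124) = 0.02186 × 22.74 = 0.497.
Since E_P < E_Q, lowering the temperature improves selectivity toward P.

0.497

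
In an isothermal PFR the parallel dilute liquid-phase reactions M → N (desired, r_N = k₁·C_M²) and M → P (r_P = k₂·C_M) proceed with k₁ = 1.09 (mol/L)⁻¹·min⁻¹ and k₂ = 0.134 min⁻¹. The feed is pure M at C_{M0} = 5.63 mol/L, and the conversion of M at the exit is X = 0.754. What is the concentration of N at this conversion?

C_M = C_{M0}(1−X) = 1.385 mol/L.
Along a PFR/batch, dC_P/dC_M = −r_P/(r_N+r_P) = −k₂/(k₂+k₁·C_M).
Integrating from C_{M0} to C_M: C_P = (0.134/1.09)·ln[(0.134+1.09·5.63)/(0.134+1.09·1.38)] = 0.1229·ln(6.271/1.644) = 0.1646 mol/L.
Then C_N = (C_{M0}−C_M) − C_P = 4.245 − 0.1646 = 4.080 mol/L.

4.08 mol/L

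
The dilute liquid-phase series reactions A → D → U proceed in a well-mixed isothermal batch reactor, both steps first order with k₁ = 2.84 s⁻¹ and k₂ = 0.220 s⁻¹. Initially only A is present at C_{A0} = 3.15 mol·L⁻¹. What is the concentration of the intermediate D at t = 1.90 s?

2.23 mol·L⁻¹

Solving the coupled first-order balances gives C_D(t) = [k₁/(k₂−k₁)]·C_{A0}·(e^(−k₁t) − e^(−k₂t)).
e^(−k₁t) = e^(−2.84×1.90) = e^(−5.396) = 0.004535; e^(−k₂t) = e^(−0.4180) = 0.6584.
C_D = 2.84×3.15/(0.220−2.84) × (0.004535−0.6584) = (-3.415)×(-0.6538) = 2.232 mol·L⁻¹.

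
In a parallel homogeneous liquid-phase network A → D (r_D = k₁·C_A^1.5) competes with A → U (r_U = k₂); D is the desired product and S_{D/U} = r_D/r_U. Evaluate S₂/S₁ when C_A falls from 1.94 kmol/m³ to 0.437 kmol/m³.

0.107

S_{D/U} = (k₁/k₂)·C_A^1.5, so S₂/S₁ = (C_{A,2}/C_{A,1})^1.5.
= (0.437/1.94)^1.5 = (0.2253)^1.5 = 0.107.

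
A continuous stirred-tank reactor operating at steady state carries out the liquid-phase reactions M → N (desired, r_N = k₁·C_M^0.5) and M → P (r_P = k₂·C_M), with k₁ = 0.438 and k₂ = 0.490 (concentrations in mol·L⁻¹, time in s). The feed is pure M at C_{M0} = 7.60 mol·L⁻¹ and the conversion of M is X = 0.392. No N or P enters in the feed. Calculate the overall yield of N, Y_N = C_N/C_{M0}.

Exit C_M = C_{M0}(1−X) = 7.60×0.608 = 4.621 mol·L⁻¹.
A CSTR operates uniformly at the exit composition, giving r_N = 0.9415 and r_P = 2.264 (each k·C_M^n at C_M = 4.621).
Fraction of consumed M going to N: r_N/(r_N+r_P) = 0.2937.
C_N = 0.2937·C_{M0}·X = 0.2937×7.60×0.392 = 0.875 mol·L⁻¹; Y_N = C_N/C_{M0} = 0.115.

0.115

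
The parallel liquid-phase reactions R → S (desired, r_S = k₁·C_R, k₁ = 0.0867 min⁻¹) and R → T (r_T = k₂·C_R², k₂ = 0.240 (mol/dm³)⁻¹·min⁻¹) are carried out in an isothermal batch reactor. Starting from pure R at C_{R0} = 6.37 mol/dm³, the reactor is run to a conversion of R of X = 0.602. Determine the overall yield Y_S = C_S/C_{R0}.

C_R = C_{R0}(1−X) = 2.535 mol/dm³.
Along a PFR/batch, dC_S/dC_R = −r_S/(r_S+r_T) = −k₁/(k₁+k₂·C_R).
Integrating from C_{R0} to C_R: C_S = (0.0867/0.240)·ln[(0.0867+0.240·6.37)/(0.0867+0.240·2.54)] = 0.3613·ln(1.615/0.6952) = 0.3046 mol/dm³.
Y_S = C_S/C_{R0} = 0.3046/6.37 = 0.0478.

0.0478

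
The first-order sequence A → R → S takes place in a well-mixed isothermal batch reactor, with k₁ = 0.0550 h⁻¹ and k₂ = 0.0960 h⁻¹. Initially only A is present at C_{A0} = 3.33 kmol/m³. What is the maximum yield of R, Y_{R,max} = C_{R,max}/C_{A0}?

0.271

Evaluating C_R at t_opt = ln(k₂/k₁)/(k₂−k₁) gives C_{R,max}/C_{A0} = (k₁/k₂)^[k₂/(k₂−k₁)].
= (0.0550/0.0960)^(0.0960/(0.0960−0.0550)) = (0.5729)^(2.341) = 0.2714.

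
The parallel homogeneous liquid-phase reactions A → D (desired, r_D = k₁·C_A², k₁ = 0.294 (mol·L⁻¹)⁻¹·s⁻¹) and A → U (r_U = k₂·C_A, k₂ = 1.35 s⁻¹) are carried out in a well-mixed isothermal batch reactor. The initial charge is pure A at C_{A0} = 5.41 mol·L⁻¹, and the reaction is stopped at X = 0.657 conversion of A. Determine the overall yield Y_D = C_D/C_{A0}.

C_A = C_{A0}(1−X) = 1.856 mol·L⁻¹.
Along a PFR/batch, dC_U/dC_A = −r_U/(r_D+r_U) = −k₂/(k₂+k₁·C_A).
Integrating from C_{A0} to C_A: C_U = (1.35/0.294)·ln[(1.35+0.294·5.41)/(1.35+0.294·1.86)] = 4.592·ln(2.941/1.896) = 2.016 mol·L⁻¹.
Then C_D = (C_{A0}−C_A) − C_U = 3.554 − 2.016 = 1.538 mol·L⁻¹.
Y_D = C_D/C_{A0} = 1.538/5.41 = 0.284.

0.284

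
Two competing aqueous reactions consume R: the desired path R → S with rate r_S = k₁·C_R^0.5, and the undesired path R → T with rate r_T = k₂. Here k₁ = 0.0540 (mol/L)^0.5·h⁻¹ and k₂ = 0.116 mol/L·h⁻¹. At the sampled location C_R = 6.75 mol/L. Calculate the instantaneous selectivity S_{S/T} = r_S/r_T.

1.21

S_{S/T} = r_S/r_T = (k₁·C_R^0.5)/(k₂) = (k₁/k₂)·C_R^0.5.
= (0.0540×6.750^0.5) / (0.116) = 0.1403/0.1160 = 1.21.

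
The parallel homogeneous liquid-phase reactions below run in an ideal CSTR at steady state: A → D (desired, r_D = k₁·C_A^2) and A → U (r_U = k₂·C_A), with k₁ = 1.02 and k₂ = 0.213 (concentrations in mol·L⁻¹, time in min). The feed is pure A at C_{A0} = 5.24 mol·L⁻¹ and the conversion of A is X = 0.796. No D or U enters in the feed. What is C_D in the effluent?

Exit C_A = C_{A0}(1−X) = 5.24×0.204 = 1.069 mol·L⁻¹.
Rates in a CSTR are evaluated at the outlet concentration: r_D = 1.02×1.069^2 = 1.166, r_U = 0.213×1.069 = 0.2277.
Fraction of consumed A going to D: r_D/(r_D+r_U) = 0.8366.
C_D = 0.8366·C_{A0}·X = 0.8366×5.24×0.796 = 3.49 mol·L⁻¹.

3.49 mol·L⁻¹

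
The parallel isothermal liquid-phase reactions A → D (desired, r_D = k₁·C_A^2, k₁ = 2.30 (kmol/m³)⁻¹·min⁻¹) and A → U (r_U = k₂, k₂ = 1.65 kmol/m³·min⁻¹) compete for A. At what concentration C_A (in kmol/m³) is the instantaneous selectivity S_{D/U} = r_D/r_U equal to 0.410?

S_{D/U} = (k₁/k₂)·C_A^2 ⇒ C_A = (S·k₂/k₁)^(0.5).
= (0.410×1.65/2.30)^(0.5) = (0.2941)^(0.5) = 0.542 kmol/m³.

0.542 kmol/m³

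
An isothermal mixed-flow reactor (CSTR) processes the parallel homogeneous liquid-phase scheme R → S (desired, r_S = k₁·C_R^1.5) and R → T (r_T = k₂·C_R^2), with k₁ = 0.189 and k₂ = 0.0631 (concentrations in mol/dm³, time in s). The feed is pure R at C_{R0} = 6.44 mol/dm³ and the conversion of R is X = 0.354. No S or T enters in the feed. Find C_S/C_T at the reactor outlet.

Exit C_R = C_{R0}(1−X) = 6.44×0.646 = 4.160 mol/dm³.
In a CSTR the entire volume is at exit conditions, so r_S = 0.189×4.160^1.5 = 1.604 and r_T = 0.0631×4.160^2 = 1.092.
Overall selectivity = C_S/C_T = r_Sτ/(r_Tτ) = r_S/r_T = 1.47.

1.47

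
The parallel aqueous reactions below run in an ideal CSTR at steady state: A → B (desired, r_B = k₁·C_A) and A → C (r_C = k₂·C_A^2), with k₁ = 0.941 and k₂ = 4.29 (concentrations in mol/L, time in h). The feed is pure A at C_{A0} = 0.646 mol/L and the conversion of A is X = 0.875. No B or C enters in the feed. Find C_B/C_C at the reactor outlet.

Exit C_A = C_{A0}(1−X) = 0.646×0.125 = 0.08075 mol/L.
Rates in a CSTR are evaluated at the outlet concentration: r_B = 0.941×0.08075 = 0.07599, r_C = 4.29×0.08075^2 = 0.02797.
Overall selectivity = C_B/C_C = r_Bτ/(r_Cτ) = r_B/r_C = 2.72.

2.72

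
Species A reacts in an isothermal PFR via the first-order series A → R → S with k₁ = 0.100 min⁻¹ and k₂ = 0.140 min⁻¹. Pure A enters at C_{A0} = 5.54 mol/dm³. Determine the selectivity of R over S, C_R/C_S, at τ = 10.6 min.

Solving the coupled first-order balances gives C_R(τ) = [k₁/(k₂−k₁)]·C_{A0}·(e^(−k₁τ) − e^(−k₂τ)).
e^(−k₁τ) = e^(−0.100×10.6) = e^(−1.060) = 0.3465; e^(−k₂τ) = e^(−1.484) = 0.2267.
C_R = 0.100×5.54/(0.140−0.100) × (0.3465−0.2267) = 13.85×0.1197 = 1.658 mol/dm³.
C_A = C_{A0}e^(−k₁τ) = 1.919 mol/dm³, so C_S = C_{A0}−C_A−C_R = 1.962 mol/dm³; C_R/C_S = 0.845.

0.845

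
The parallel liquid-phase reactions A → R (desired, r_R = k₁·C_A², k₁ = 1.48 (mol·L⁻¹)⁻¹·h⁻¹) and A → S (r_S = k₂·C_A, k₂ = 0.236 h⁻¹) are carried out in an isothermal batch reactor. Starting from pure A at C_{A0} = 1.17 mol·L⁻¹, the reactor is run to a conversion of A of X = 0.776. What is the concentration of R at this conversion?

0.725 mol·L⁻¹

C_A = C_{A0}(1−X) = 0.2621 mol·L⁻¹.
Along a PFR/batch, dC_S/dC_A = −r_S/(r_R+r_S) = −k₂/(k₂+k₁·C_A).
Integrating from C_{A0} to C_A: C_S = (0.236/1.48)·ln[(0.236+1.48·1.17)/(0.236+1.48·0.262)] = 0.1595·ln(1.968/0.6239) = 0.1832 mol·L⁻¹.
Then C_R = (C_{A0}−C_A) − C_S = 0.9079 − 0.1832 = 0.7248 mol·L⁻¹.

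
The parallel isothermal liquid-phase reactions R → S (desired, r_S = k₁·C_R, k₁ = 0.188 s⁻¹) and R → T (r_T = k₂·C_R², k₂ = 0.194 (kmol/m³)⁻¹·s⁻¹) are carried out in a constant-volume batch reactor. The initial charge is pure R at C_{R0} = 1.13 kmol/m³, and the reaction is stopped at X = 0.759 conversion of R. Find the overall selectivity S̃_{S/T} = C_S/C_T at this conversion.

1.46

C_R = C_{R0}(1−X) = 0.2723 kmol/m³.
Along a PFR/batch, dC_S/dC_R = −r_S/(r_S+r_T) = −k₁/(k₁+k₂·C_R).
Integrating from C_{R0} to C_R: C_S = (0.188/0.194)·ln[(0.188+0.194·1.13)/(0.188+0.194·0.272)] = 0.9691·ln(0.4072/0.2408) = 0.5090 kmol/m³.
C_T = (C_{R0}−C_R)−C_S = 0.3487 kmol/m³; S̃_{S/T} = 0.5090/0.3487 = 1.46.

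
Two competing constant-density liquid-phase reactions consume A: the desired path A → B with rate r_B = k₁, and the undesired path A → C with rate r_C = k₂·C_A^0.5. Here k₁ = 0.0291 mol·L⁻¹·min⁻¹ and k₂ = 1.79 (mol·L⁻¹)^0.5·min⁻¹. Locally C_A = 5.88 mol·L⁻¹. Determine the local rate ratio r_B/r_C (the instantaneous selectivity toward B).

S_{B/C} = r_B/r_C = (k₁)/(k₂·C_A^0.5) = (k₁/k₂)·C_A^-0.5.
= (0.0291) / (1.79×5.880^0.5) = 0.02910/4.341 = 0.00670.

0.00670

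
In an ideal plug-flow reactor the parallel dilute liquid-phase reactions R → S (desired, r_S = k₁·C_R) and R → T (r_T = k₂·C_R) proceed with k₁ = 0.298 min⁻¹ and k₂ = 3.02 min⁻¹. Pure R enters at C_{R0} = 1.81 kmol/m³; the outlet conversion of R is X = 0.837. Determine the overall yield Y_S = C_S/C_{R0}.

0.0752

C_R = C_{R0}(1−X) = 0.2950 kmol/m³.
Both paths are first order in R, so the instantaneous fraction to S is constant: dC_S/d(−C_R) = k₁/(k₁+k₂) = 0.08981.
C_S = 0.08981·(C_{R0}−C_R) = 0.08981×1.515 = 0.136 kmol/m³.
Y_S = C_S/C_{R0} = 0.1361/1.81 = 0.0752.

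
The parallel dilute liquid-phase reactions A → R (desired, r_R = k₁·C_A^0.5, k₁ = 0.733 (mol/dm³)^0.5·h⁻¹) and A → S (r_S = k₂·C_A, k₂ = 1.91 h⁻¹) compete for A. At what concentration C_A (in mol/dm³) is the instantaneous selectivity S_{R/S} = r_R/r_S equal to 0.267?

2.07 mol/dm³

S_{R/S} = (k₁/k₂)·C_A^-0.5 ⇒ C_A = (S·k₂/k₁)^(-2).
= (0.267×1.91/0.733)^(-2) = (0.6957)^(-2) = 2.07 mol/dm³.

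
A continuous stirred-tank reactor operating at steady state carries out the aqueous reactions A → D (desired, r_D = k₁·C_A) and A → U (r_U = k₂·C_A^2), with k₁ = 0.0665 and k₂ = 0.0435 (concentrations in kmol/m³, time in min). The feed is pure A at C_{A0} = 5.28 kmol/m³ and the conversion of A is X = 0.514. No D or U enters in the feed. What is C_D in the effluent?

1.01 kmol/m³

Exit C_A = C_{A0}(1−X) = 5.28×0.486 = 2.566 kmol/m³.
Rates in a CSTR are evaluated at the outlet concentration: r_D = 0.0665×2.566 = 0.1706, r_U = 0.0435×2.566^2 = 0.2864.
Fraction of consumed A going to D: r_D/(r_D+r_U) = 0.3733.
C_D = 0.3733·C_{A0}·X = 0.3733×5.28×0.514 = 1.01 kmol/m³.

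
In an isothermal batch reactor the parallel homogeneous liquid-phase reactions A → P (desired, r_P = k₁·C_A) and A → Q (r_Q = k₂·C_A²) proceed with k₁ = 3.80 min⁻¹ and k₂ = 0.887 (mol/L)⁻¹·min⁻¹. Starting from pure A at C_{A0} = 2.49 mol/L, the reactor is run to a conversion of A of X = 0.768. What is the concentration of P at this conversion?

C_A = C_{A0}(1−X) = 0.5777 mol/L.
Along a PFR/batch, dC_P/dC_A = −r_P/(r_P+r_Q) = −k₁/(k₁+k₂·C_A).
Integrating from C_{A0} to C_A: C_P = (3.80/0.887)·ln[(3.80+0.887·2.49)/(3.80+0.887·0.578)] = 4.284·ln(6.009/4.312) = 1.421 mol/L.

1.42 mol/L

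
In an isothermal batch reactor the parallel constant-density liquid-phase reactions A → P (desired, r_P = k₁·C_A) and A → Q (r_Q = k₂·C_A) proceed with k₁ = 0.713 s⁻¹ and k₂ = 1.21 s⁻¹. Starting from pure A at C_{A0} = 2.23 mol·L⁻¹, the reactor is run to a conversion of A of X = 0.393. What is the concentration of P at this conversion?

C_A = C_{A0}(1−X) = 1.354 mol·L⁻¹.
Both paths are first order in A, so the instantaneous fraction to P is constant: dC_P/d(−C_A) = k₁/(k₁+k₂) = 0.3708.
C_P = 0.3708·(C_{A0}−C_A) = 0.3708×0.8764 = 0.325 mol·L⁻¹.

0.325 mol·L⁻¹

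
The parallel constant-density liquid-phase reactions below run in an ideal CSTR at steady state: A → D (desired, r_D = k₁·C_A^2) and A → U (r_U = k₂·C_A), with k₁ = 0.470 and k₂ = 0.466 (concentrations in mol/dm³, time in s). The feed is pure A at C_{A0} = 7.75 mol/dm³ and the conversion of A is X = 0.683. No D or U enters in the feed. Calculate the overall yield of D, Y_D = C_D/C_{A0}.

0.487

Exit C_A = C_{A0}(1−X) = 7.75×0.317 = 2.457 mol/dm³.
A CSTR operates uniformly at the exit composition, giving r_D = 2.837 and r_U = 1.145 (each k·C_A^n at C_A = 2.457).
Fraction of consumed A going to D: r_D/(r_D+r_U) = 0.7125.
C_D = 0.7125·C_{A0}·X = 0.7125×7.75×0.683 = 3.77 mol/dm³; Y_D = C_D/C_{A0} = 0.487.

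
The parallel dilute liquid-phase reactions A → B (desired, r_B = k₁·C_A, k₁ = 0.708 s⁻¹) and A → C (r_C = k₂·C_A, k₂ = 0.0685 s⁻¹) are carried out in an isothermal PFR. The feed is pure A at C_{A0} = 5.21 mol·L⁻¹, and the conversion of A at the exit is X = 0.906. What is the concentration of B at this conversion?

C_A = C_{A0}(1−X) = 0.4897 mol·L⁻¹.
Both paths are first order in A, so the instantaneous fraction to B is constant: dC_B/d(−C_A) = k₁/(k₁+k₂) = 0.9118.
C_B = 0.9118·(C_{A0}−C_A) = 0.9118×4.720 = 4.30 mol·L⁻¹.

4.30 mol·L⁻¹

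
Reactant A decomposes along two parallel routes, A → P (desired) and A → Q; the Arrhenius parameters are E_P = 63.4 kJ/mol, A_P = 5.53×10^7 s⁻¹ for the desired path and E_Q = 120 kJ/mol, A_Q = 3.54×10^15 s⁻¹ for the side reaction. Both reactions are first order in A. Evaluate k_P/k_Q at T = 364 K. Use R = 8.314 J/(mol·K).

2.07

k_P/k_Q = (A_P/A_Q)·exp[−(E_P−E_Q)/(RT)] = (A_P/A_Q)·exp[(E_Q−E_P)/(RT)].
(E_Q−E_P)/(RT) = (120−63.4)×10³/(8.314×364) = 56600/3026 = 18.70.
k_P/k_Q = (5.53×10^7/3.54×10^15)·exp(18.70) = 1.562×10^-8 × 1.326×10^8 = 2.07.
Since E_P < E_Q, lowering the temperature improves selectivity toward P.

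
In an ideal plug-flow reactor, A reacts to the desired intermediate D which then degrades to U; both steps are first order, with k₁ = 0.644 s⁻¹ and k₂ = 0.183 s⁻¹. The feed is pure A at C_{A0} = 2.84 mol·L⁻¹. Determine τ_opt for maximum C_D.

For first-order series the maximum of C_D occurs at τ_opt = ln(k₂/k₁)/(k₂−k₁).
= ln(0.183/0.644)/(0.183−0.644) = ln(0.2842)/-0.4610 = -1.258/-0.4610 = 2.73 s.

2.73 s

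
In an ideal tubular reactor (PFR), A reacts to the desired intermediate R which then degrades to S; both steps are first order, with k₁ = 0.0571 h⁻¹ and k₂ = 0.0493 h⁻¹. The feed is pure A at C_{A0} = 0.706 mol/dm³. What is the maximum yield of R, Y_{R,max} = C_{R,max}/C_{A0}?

At the optimum, C_{R,max}/C_{A0} = (k₁/k₂)^[k₂/(k₂−k₁)].
= (0.0571/0.0493)^(0.0493/(0.0493−0.0571)) = (1.158)^(-6.321) = 0.3952.

0.395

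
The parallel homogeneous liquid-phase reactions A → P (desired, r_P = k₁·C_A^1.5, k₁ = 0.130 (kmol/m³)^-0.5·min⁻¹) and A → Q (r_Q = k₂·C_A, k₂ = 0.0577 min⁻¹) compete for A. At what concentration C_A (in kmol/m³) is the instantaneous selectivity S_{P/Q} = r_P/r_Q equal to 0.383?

0.0289 kmol/m³

S_{P/Q} = (k₁/k₂)·C_A^0.5 ⇒ C_A = (S·k₂/k₁)^(2).
= (0.383×0.0577/0.130)^(2) = (0.1700)^(2) = 0.0289 kmol/m³.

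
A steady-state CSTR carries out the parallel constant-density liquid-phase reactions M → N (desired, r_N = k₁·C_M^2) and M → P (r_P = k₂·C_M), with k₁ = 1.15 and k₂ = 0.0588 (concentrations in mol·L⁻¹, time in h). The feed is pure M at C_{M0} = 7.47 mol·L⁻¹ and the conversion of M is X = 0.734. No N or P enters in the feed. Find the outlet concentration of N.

5.35 mol·L⁻¹

Exit C_M = C_{M0}(1−X) = 7.47×0.266 = 1.987 mol·L⁻¹.
In a CSTR the entire volume is at exit conditions, so r_N = 1.15×1.987^2 = 4.540 and r_P = 0.0588×1.987 = 0.1168.
Fraction of consumed M going to N: r_N/(r_N+r_P) = 0.9749.
C_N = 0.9749·C_{M0}·X = 0.9749×7.47×0.734 = 5.35 mol·L⁻¹.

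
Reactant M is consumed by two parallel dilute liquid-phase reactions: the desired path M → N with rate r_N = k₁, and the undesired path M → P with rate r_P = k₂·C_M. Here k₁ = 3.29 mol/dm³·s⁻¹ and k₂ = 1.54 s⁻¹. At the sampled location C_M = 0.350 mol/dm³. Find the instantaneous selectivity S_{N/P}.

6.10

S_{N/P} = r_N/r_P = (k₁)/(k₂·C_M) = (k₁/k₂)·C_M⁻¹.
= (3.29) / (1.54×0.3500) = 3.290/0.5390 = 6.10.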